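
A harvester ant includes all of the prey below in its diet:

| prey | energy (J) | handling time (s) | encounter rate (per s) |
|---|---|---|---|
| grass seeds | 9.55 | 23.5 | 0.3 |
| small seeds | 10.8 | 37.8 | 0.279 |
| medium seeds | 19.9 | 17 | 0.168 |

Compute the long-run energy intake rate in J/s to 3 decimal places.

0.430 J/s

Energy encountered per unit search time: 0.3×9.55 + 0.279×10.8 + 0.168×19.9 = 9.221 J/s.
Handling time per unit search time: 0.3×23.5 + 0.279×37.8 + 0.168×17 = 20.45.
Rate = 9.221/(1 + 20.45) = 0.4299 J/s.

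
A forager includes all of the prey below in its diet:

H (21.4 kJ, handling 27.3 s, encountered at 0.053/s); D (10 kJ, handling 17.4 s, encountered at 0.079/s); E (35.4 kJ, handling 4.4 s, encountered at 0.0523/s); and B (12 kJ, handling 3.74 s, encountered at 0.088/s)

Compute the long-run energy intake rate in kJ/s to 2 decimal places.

R = Σλ_iE_i / (1 + Σλ_ih_i)
Numerator: 0.053×21.4 + 0.079×10 + 0.0523×35.4 + 0.088×12 = 4.832
Denominator: 1 + 0.053×27.3 + 0.079×17.4 + 0.0523×4.4 + 0.088×3.74 = 4.381
R = 4.832/4.381 = 1.103 kJ/s

1.10 kJ/s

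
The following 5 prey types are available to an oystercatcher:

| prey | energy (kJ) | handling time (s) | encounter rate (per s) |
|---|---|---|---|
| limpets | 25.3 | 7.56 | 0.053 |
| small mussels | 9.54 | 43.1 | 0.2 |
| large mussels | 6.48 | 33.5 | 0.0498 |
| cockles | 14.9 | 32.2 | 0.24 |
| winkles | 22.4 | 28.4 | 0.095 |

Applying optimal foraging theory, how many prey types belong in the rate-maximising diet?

1

E/h in descending order: limpets 3.35, winkles 0.789, cockles 0.463, small mussels 0.221, large mussels 0.193 kJ/s. The optimal diet is the largest prefix of this list for which every included type satisfies E_i/h_i > R on the types above it.
Rate on top 1: 0.9573. winkles: 0.789 < 0.9573 → exclude; stop.
Optimal diet: limpets — 1 of 5 types.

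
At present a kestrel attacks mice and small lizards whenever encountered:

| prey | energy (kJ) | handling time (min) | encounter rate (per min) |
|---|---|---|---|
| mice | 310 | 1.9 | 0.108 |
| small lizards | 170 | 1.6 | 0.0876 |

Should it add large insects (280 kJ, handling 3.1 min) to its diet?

Yes

Intake rate on the current diet: R = (0.108×310 + 0.0876×170) / (1 + 0.108×1.9 + 0.0876×1.6) = 48.37/1.345 = 35.95 kJ/min.
Profitability of large insects: 280/3.1 = 90.32 kJ/min.
90.32 > 35.95, so adding large insects raises the average — include it.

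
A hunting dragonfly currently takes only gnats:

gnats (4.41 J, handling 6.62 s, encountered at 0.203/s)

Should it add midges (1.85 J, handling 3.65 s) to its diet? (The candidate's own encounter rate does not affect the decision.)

On gnats alone, R = ΣλE/(1+Σλh) = 0.8952/2.344 = 0.3819 J/s.
midges: E/h = 1.85/3.65 = 0.5068 J/s.
0.5068 > 0.3819, so adding midges raises the average — include it.

Yes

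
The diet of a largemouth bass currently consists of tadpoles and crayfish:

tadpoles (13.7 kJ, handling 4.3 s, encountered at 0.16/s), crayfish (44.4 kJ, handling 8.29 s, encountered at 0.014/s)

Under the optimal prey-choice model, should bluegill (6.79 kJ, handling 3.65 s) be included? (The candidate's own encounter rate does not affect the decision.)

Intake rate on the current diet: R = (0.16×13.7 + 0.014×44.4) / (1 + 0.16×4.3 + 0.014×8.29) = 2.814/1.804 = 1.56 kJ/s.
bluegill: E/h = 6.79/3.65 = 1.86 kJ/s.
Since 1.86 > R, including bluegill increases the long-run rate.

Yes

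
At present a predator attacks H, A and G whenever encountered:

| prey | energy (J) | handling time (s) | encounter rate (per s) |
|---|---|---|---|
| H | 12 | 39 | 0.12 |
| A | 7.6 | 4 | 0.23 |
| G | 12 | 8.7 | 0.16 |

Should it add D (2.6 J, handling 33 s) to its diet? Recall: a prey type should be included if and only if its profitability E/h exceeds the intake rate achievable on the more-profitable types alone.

No

Intake rate on the current diet: R = (0.12×12 + 0.23×7.6 + 0.16×12) / (1 + 0.12×39 + 0.23×4 + 0.16×8.7) = 5.108/7.992 = 0.6391 J/s.
D: E/h = 2.6/33 = 0.07879 J/s.
0.07879 < 0.6391, so adding D would lower the average — exclude it.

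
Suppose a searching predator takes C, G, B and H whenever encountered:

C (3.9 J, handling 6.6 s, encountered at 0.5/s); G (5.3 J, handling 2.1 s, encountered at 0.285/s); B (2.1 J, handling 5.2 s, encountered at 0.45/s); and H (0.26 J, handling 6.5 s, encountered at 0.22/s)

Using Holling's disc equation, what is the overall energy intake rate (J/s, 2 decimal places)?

R = Σλ_iE_i / (1 + Σλ_ih_i)
Numerator: 0.5×3.9 + 0.285×5.3 + 0.45×2.1 + 0.22×0.26 = 4.463
Denominator: 1 + 0.5×6.6 + 0.285×2.1 + 0.45×5.2 + 0.22×6.5 = 8.668
R = 4.463/8.668 = 0.5148 J/s

0.51 J/s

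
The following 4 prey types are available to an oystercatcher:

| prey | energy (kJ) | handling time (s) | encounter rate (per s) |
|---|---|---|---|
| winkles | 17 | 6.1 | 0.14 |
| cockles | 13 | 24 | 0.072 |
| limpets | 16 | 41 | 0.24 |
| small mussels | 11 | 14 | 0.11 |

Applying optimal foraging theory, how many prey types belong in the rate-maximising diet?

Profitabilities (E/h, kJ/s): winkles 2.79, small mussels 0.786, cockles 0.542, limpets 0.39. Add prey in this order while the next type's profitability exceeds the intake rate on those already taken.
Rate on top 1: 1.284. small mussels: 0.786 < 1.284 → exclude; stop.
Optimal diet: winkles — 1 of 4 types.

1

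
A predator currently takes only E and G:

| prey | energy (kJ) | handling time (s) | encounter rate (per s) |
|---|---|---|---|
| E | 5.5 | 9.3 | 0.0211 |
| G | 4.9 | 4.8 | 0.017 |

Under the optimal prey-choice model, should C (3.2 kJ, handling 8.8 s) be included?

On E and G alone, R = ΣλE/(1+Σλh) = 0.1994/1.278 = 0.156 kJ/s.
C: E/h = 3.2/8.8 = 0.3636 kJ/s.
Since 0.3636 > R, including C increases the long-run rate.

Yes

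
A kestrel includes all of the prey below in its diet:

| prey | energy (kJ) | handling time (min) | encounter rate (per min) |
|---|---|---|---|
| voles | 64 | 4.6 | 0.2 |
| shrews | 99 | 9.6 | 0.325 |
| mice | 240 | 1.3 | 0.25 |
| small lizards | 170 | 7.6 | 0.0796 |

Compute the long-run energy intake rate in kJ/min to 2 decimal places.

19.85 kJ/min

R = (0.2×64 + 0.325×99 + 0.25×240 + 0.0796×170) / (1 + 0.2×4.6 + 0.325×9.6 + 0.25×1.3 + 0.0796×7.6) = 118.5/5.97 = 19.85 kJ/min.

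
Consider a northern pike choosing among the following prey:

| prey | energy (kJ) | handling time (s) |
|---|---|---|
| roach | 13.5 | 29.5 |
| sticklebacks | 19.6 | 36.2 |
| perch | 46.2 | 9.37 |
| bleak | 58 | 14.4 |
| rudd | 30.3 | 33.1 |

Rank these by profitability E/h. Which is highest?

perch

In descending order of E/h:
perch: 46.2/9.37 = 4.93 kJ/s
bleak: 58/14.4 = 4.03 kJ/s
rudd: 30.3/33.1 = 0.915 kJ/s
sticklebacks: 19.6/36.2 = 0.541 kJ/s
roach: 13.5/29.5 = 0.458 kJ/s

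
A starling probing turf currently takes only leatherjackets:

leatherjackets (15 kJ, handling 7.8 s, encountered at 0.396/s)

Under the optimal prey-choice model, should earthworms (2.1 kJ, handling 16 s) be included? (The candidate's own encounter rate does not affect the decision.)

On leatherjackets alone, R = ΣλE/(1+Σλh) = 5.94/4.089 = 1.453 kJ/s.
earthworms: E/h = 2.1/16 = 0.1313 kJ/s.
0.1313 < 1.453, so adding earthworms would lower the average — exclude it.

No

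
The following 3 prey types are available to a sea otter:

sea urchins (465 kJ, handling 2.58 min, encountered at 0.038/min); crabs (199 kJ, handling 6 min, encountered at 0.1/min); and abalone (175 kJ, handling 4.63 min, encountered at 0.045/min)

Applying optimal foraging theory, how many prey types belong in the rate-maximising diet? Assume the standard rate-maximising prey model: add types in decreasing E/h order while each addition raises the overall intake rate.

3

Rank by E/h (kJ/min): sea urchins 180, abalone 37.8, crabs 33.2. Include each in turn until the next type's E/h falls below the running intake rate.
Rate on top 1: 16.09. abalone: 37.8 > 16.09 → include.
Rate on top 2: 19.55. crabs: 33.2 > 19.55 → include.
Optimal diet: sea urchins, abalone, crabs — 3 of 3 types.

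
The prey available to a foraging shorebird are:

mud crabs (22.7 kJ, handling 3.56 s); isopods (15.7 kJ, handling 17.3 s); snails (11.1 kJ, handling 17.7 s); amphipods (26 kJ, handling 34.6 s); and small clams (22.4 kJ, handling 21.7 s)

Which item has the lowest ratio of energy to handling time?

snails

In descending order of E/h:
mud crabs: 22.7/3.56 = 6.38 kJ/s
small clams: 22.4/21.7 = 1.03 kJ/s
isopods: 15.7/17.3 = 0.908 kJ/s
amphipods: 26/34.6 = 0.751 kJ/s
snails: 11.1/17.7 = 0.627 kJ/s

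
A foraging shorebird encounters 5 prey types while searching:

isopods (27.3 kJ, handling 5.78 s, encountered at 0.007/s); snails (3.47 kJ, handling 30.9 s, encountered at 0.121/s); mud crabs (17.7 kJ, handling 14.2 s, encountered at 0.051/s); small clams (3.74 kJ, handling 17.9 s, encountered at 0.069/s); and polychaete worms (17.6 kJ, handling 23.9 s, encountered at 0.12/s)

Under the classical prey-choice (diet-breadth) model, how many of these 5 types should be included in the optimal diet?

3

E/h in descending order: isopods 4.72, mud crabs 1.25, polychaete worms 0.736, small clams 0.209, snails 0.112 kJ/s. The optimal diet is the largest prefix of this list for which every included type satisfies E_i/h_i > R on the types above it.
Rate on top 1: 0.1837. mud crabs: 1.25 > 0.1837 → include.
Rate on top 2: 0.6198. polychaete worms: 0.736 > 0.6198 → include.
Rate on top 3: 0.692. small clams: 0.209 < 0.692 → exclude; stop.
Optimal diet: isopods, mud crabs, polychaete worms — 3 of 5 types.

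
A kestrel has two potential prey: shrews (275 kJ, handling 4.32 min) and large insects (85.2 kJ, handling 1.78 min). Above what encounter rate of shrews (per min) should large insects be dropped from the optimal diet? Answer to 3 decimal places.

The zero-one rule: include large insects iff E₂/h₂ > λE₁/(1+λh₁). Equality gives the switch point.
λE₁h₂ = E₂ + λE₂h₁ ⇒ λ = E₂/(E₁h₂ − E₂h₁) = 85.2/(489.5 − 368.1) = 0.7016 per min.

0.702 per min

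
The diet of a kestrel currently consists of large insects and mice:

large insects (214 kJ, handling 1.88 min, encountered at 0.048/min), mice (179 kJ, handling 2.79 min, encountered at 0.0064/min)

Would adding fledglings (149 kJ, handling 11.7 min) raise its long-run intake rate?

Yes

Intake rate on the current diet: R = (0.048×214 + 0.0064×179) / (1 + 0.048×1.88 + 0.0064×2.79) = 11.42/1.108 = 10.3 kJ/min.
Profitability of fledglings: 149/11.7 = 12.74 kJ/min.
Since 12.74 > R, including fledglings increases the long-run rate.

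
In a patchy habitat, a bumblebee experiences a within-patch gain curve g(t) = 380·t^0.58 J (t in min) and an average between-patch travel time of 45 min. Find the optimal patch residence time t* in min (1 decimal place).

62.1 min

By the marginal value theorem, leave when the instantaneous gain rate g'(t) equals the habitat-wide average g(t)/(T + t).
g'(t) = 0.58·380·t^-0.42. Setting 0.58·380·t^-0.42 = 380·t^0.58/(45+t) gives 0.58(45+t) = t, so 0.42·t = 0.58×45.
t* = 0.58×45/0.42 = 62.14 min.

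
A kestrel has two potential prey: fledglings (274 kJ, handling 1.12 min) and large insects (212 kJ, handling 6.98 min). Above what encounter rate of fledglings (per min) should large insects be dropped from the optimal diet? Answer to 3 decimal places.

0.127 per min

Drop large insects once their profitability E₂/h₂ falls below the rate achievable on fledglings alone: E₂/h₂ = λE₁/(1 + λh₁).
Solve for λ: λE₁h₂ = E₂(1 + λh₁) → λ(E₁h₂ − E₂h₁) = E₂ → λ = E₂/(E₁h₂ − E₂h₁).
λ = 212/(274×6.98 − 212×1.12) = 212/1675 = 0.1266 per min.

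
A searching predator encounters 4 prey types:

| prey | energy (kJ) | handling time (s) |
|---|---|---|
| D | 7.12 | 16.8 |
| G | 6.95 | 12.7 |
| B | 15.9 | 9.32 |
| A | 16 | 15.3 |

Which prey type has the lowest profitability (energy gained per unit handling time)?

Profitability E/h (kJ/s): D = 7.12/16.8 = 0.424, G = 6.95/12.7 = 0.547, B = 15.9/9.32 = 1.71, A = 16/15.3 = 1.05.
Ranked: B > A > G > D.

D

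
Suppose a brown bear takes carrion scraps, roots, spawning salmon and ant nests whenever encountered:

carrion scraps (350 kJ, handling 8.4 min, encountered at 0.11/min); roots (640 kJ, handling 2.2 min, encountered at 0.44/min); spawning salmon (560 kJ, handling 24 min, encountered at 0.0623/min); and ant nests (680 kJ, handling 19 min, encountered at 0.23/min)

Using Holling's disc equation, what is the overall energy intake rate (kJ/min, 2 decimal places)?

Energy encountered per unit search time: 0.11×350 + 0.44×640 + 0.0623×560 + 0.23×680 = 511.4 kJ/min.
Handling time per unit search time: 0.11×8.4 + 0.44×2.2 + 0.0623×24 + 0.23×19 = 7.757.
Rate = 511.4/(1 + 7.757) = 58.4 kJ/min.

58.40 kJ/min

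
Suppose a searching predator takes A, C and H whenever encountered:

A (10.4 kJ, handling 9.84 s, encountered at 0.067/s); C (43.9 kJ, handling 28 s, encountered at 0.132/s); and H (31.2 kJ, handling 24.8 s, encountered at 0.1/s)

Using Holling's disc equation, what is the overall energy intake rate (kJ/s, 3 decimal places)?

1.227 kJ/s

R = Σλ_iE_i / (1 + Σλ_ih_i)
Numerator: 0.067×10.4 + 0.132×43.9 + 0.1×31.2 = 9.612
Denominator: 1 + 0.067×9.84 + 0.132×28 + 0.1×24.8 = 7.835
R = 9.612/7.835 = 1.227 kJ/s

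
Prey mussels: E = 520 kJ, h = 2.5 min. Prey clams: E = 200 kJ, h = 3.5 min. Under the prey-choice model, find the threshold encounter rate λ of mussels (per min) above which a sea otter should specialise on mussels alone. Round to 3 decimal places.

0.152 per min

At the threshold, the rate on mussels alone equals the profitability of clams: λ·520/(1 + λ·2.5) = 200/3.5 = 57.14.
Rearranging, λ(520 − 57.14×2.5) = 57.14, so λ = 57.14/377.1 = 0.1515 per min.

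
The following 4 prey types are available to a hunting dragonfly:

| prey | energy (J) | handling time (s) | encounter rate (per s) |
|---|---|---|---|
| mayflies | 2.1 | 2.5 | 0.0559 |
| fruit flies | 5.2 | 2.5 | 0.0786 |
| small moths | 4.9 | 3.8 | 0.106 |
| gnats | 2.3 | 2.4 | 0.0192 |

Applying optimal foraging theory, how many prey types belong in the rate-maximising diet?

Rank by E/h (J/s): fruit flies 2.08, small moths 1.29, gnats 0.958, mayflies 0.84. Include each in turn until the next type's E/h falls below the running intake rate.
Rate on top 1: 0.3416. small moths: 1.29 > 0.3416 → include.
Rate on top 2: 0.5803. gnats: 0.958 > 0.5803 → include.
Rate on top 3: 0.5909. mayflies: 0.84 > 0.5909 → include.
Optimal diet: fruit flies, small moths, gnats, mayflies — 4 of 4 types.

4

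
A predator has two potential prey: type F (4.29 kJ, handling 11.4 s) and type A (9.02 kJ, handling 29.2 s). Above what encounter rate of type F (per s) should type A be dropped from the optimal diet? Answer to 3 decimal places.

Drop type A once their profitability E₂/h₂ falls below the rate achievable on type F alone: E₂/h₂ = λE₁/(1 + λh₁).
Solve for λ: λE₁h₂ = E₂(1 + λh₁) → λ(E₁h₂ − E₂h₁) = E₂ → λ = E₂/(E₁h₂ − E₂h₁).
λ = 9.02/(4.29×29.2 − 9.02×11.4) = 9.02/22.44 = 0.402 per s.

0.402 per s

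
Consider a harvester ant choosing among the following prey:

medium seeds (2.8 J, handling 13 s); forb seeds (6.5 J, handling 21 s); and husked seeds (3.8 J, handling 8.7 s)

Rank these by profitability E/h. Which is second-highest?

In descending order of E/h:
husked seeds: 3.8/8.7 = 0.437 J/s
forb seeds: 6.5/21 = 0.31 J/s
medium seeds: 2.8/13 = 0.215 J/s

forb seeds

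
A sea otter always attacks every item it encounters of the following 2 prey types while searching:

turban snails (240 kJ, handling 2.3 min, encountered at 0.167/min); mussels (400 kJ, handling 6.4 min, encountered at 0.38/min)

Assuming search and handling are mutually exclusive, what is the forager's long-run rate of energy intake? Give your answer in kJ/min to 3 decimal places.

Energy encountered per unit search time: 0.167×240 + 0.38×400 = 192.1 kJ/min.
Handling time per unit search time: 0.167×2.3 + 0.38×6.4 = 2.816.
Rate = 192.1/(1 + 2.816) = 50.33 kJ/min.

50.334 kJ/min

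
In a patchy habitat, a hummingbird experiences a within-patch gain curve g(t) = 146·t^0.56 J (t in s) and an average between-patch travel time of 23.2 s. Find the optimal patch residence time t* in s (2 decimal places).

Optimal t* satisfies g'(t*) = g(t*)/(T + t*).
g'(t) = 0.56·146·t^-0.44. Setting 0.56·146·t^-0.44 = 146·t^0.56/(23.2+t) gives 0.56(23.2+t) = t, so 0.44·t = 0.56×23.2.
t* = 0.56×23.2/0.44 = 29.53 s.

29.53 s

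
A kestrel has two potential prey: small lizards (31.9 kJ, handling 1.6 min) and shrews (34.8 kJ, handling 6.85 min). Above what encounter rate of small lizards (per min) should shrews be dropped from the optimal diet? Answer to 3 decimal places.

0.214 per min

Drop shrews once their profitability E₂/h₂ falls below the rate achievable on small lizards alone: E₂/h₂ = λE₁/(1 + λh₁).
Solve for λ: λE₁h₂ = E₂(1 + λh₁) → λ(E₁h₂ − E₂h₁) = E₂ → λ = E₂/(E₁h₂ − E₂h₁).
λ = 34.8/(31.9×6.85 − 34.8×1.6) = 34.8/162.8 = 0.2137 per min.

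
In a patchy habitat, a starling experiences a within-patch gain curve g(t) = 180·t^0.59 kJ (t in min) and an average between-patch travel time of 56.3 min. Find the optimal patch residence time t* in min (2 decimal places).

Maximise g(t)/(T+t): set derivative to zero → g'(t)(T+t) = g(t).
g'(t) = 0.59·180·t^-0.41. Setting 0.59·180·t^-0.41 = 180·t^0.59/(56.3+t) gives 0.59(56.3+t) = t, so 0.41·t = 0.59×56.3.
t* = 0.59×56.3/0.41 = 81.02 min.

81.02 min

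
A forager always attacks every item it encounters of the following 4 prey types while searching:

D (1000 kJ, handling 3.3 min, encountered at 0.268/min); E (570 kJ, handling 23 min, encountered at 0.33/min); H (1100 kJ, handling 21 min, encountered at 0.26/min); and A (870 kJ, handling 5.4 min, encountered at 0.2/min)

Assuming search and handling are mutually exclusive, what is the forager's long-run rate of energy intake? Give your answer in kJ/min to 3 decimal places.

R = (0.268×1000 + 0.33×570 + 0.26×1100 + 0.2×870) / (1 + 0.268×3.3 + 0.33×23 + 0.26×21 + 0.2×5.4) = 916.1/16.01 = 57.2 kJ/min.

57.205 kJ/min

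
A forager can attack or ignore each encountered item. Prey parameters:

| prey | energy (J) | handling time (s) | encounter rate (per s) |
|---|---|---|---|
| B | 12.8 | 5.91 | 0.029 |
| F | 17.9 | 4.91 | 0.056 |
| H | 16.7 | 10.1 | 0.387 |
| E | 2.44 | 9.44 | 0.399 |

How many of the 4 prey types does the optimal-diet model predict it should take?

Profitabilities (E/h, J/s): F 3.65, B 2.17, H 1.65, E 0.258. Add prey in this order while the next type's profitability exceeds the intake rate on those already taken.
Rate on top 1: 0.7862. B: 2.17 > 0.7862 → include.
Rate on top 2: 0.9497. H: 1.65 > 0.9497 → include.
Rate on top 3: 1.463. E: 0.258 < 1.463 → exclude; stop.
Optimal diet: F, B, H — 3 of 4 types.

3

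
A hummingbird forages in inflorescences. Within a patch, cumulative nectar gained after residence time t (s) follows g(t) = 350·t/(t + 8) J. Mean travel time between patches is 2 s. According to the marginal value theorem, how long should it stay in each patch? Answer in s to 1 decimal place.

Maximise g(t)/(T+t): set derivative to zero → g'(t)(T+t) = g(t).
g'(t) = 350·8/(t + 8)². Setting 350·8/(t+8)² = 350t/[(t+8)(2+t)] gives 8(2+t) = t(t+8), so t² = 8×2 = 16.
t* = √16 = 4 s.

4.0 s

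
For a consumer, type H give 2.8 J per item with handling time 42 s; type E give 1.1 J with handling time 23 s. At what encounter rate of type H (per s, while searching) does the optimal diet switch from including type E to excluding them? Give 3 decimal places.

0.060 per s

Drop type E once their profitability E₂/h₂ falls below the rate achievable on type H alone: E₂/h₂ = λE₁/(1 + λh₁).
Solve for λ: λE₁h₂ = E₂(1 + λh₁) → λ(E₁h₂ − E₂h₁) = E₂ → λ = E₂/(E₁h₂ − E₂h₁).
λ = 1.1/(2.8×23 − 1.1×42) = 1.1/18.2 = 0.06044 per s.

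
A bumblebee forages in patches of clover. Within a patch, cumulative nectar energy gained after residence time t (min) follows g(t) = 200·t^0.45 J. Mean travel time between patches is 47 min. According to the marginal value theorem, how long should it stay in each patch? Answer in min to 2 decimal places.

Optimal t* satisfies g'(t*) = g(t*)/(T + t*).
g'(t) = 0.45·200·t^-0.55. Setting 0.45·200·t^-0.55 = 200·t^0.45/(47+t) gives 0.45(47+t) = t, so 0.55·t = 0.45×47.
t* = 0.45×47/0.55 = 38.45 min.

38.45 min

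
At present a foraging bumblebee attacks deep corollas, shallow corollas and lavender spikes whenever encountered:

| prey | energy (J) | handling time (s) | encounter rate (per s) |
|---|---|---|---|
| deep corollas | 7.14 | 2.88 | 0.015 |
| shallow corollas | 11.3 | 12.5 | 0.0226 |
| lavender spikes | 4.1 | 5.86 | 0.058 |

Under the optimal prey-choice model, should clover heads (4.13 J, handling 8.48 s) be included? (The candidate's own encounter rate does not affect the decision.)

Yes

Current rate: (0.015×7.14 + 0.0226×11.3 + 0.058×4.1)/(1 + 0.015×2.88 + 0.0226×12.5 + 0.058×5.86) = 0.3604 J/s.
Profitability of clover heads: 4.13/8.48 = 0.487 J/s.
0.487 > 0.3604, so adding clover heads raises the average — include it.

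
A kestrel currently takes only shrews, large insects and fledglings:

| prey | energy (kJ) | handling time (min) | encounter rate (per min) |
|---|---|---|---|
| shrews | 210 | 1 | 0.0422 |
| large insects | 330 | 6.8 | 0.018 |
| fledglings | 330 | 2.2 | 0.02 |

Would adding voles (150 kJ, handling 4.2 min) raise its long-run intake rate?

On shrews, large insects and fledglings alone, R = ΣλE/(1+Σλh) = 21.4/1.209 = 17.71 kJ/min.
Profitability of voles: 150/4.2 = 35.71 kJ/min.
35.71 > 17.71, so adding voles raises the average — include it.

Yes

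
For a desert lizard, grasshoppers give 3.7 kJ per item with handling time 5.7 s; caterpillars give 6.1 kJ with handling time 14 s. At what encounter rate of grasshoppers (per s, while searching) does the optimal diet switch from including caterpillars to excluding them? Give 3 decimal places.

At the threshold, the rate on grasshoppers alone equals the profitability of caterpillars: λ·3.7/(1 + λ·5.7) = 6.1/14 = 0.4357.
Rearranging, λ(3.7 − 0.4357×5.7) = 0.4357, so λ = 0.4357/1.216 = 0.3582 per s.

0.358 per s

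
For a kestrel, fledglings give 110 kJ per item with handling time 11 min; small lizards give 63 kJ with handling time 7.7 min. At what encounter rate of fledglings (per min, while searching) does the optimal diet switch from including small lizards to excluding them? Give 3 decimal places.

At the threshold, the rate on fledglings alone equals the profitability of small lizards: λ·110/(1 + λ·11) = 63/7.7 = 8.182.
Rearranging, λ(110 − 8.182×11) = 8.182, so λ = 8.182/20 = 0.4091 per min.

0.409 per min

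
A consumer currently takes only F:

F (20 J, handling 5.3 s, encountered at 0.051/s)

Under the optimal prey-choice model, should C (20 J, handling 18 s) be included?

Yes

Intake rate on the current diet: R = (0.051×20) / (1 + 0.051×5.3) = 1.02/1.27 = 0.803 J/s.
Profitability of C: 20/18 = 1.111 J/s.
Since 1.111 > R, including C increases the long-run rate.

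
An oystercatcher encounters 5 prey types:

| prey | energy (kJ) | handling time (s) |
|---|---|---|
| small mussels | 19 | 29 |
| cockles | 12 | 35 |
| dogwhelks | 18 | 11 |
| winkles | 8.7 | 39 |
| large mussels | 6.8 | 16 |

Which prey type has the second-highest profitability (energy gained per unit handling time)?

Profitability E/h (kJ/s): small mussels = 19/29 = 0.655, cockles = 12/35 = 0.343, dogwhelks = 18/11 = 1.64, winkles = 8.7/39 = 0.223, large mussels = 6.8/16 = 0.425.
Ranked: dogwhelks > small mussels > large mussels > cockles > winkles.

small mussels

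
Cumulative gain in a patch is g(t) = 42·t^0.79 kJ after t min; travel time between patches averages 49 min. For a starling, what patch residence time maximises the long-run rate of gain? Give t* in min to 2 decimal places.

Maximise g(t)/(T+t): set derivative to zero → g'(t)(T+t) = g(t).
g'(t) = 0.79·42·t^-0.21. Setting 0.79·42·t^-0.21 = 42·t^0.79/(49+t) gives 0.79(49+t) = t, so 0.21·t = 0.79×49.
t* = 0.79×49/0.21 = 184.3 min.

184.33 min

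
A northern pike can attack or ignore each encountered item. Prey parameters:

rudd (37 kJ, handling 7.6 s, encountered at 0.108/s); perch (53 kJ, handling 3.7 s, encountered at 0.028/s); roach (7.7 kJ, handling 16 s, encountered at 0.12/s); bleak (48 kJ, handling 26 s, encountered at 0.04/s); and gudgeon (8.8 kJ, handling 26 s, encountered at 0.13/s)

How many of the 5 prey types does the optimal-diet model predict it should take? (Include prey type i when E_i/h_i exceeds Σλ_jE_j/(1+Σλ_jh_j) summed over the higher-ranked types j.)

2

Profitabilities (E/h, kJ/s): perch 14.3, rudd 4.87, bleak 1.85, roach 0.481, gudgeon 0.338. Add prey in this order while the next type's profitability exceeds the intake rate on those already taken.
Rate on top 1: 1.345. rudd: 4.87 > 1.345 → include.
Rate on top 2: 2.848. bleak: 1.85 < 2.848 → exclude; stop.
Optimal diet: perch, rudd — 2 of 5 types.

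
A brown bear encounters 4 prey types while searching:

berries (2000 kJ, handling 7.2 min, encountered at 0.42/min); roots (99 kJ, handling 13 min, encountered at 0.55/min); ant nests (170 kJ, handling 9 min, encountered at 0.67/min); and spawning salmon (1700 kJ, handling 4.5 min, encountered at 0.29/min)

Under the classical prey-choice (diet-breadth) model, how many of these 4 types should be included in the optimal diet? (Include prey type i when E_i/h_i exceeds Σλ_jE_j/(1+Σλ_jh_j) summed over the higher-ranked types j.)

Rank by E/h (kJ/min): spawning salmon 378, berries 278, ant nests 18.9, roots 7.62. Include each in turn until the next type's E/h falls below the running intake rate.
Rate on top 1: 213.9. berries: 278 > 213.9 → include.
Rate on top 2: 250.1. ant nests: 18.9 < 250.1 → exclude; stop.
Optimal diet: spawning salmon, berries — 2 of 4 types.

2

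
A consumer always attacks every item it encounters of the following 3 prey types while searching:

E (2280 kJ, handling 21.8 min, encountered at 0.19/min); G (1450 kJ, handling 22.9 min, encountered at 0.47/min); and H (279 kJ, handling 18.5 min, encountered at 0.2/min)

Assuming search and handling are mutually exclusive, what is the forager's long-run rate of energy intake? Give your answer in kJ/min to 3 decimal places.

59.704 kJ/min

R = Σλ_iE_i / (1 + Σλ_ih_i)
Numerator: 0.19×2280 + 0.47×1450 + 0.2×279 = 1170
Denominator: 1 + 0.19×21.8 + 0.47×22.9 + 0.2×18.5 = 19.6
R = 1170/19.6 = 59.7 kJ/min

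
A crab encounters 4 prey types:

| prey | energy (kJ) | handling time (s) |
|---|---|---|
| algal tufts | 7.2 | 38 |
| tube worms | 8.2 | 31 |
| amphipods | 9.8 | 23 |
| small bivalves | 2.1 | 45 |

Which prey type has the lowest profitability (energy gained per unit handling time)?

Profitability E/h (kJ/s): algal tufts = 7.2/38 = 0.189, tube worms = 8.2/31 = 0.265, amphipods = 9.8/23 = 0.426, small bivalves = 2.1/45 = 0.0467.
Ranked: amphipods > tube worms > algal tufts > small bivalves.

small bivalves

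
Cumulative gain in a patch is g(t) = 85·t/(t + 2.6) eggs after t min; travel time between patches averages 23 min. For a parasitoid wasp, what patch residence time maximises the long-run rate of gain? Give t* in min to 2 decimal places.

7.73 min

By the marginal value theorem, leave when the instantaneous gain rate g'(t) equals the habitat-wide average g(t)/(T + t).
g'(t) = 85·2.6/(t + 2.6)². Setting 85·2.6/(t+2.6)² = 85t/[(t+2.6)(23+t)] gives 2.6(23+t) = t(t+2.6), so t² = 2.6×23 = 59.8.
t* = √59.8 = 7.733 min.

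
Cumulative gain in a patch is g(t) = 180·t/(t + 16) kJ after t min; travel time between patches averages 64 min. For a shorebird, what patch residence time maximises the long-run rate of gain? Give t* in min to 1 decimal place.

Optimal t* satisfies g'(t*) = g(t*)/(T + t*).
g'(t) = 180·16/(t + 16)². Setting 180·16/(t+16)² = 180t/[(t+16)(64+t)] gives 16(64+t) = t(t+16), so t² = 16×64 = 1024.
t* = √1024 = 32 min.

32.0 min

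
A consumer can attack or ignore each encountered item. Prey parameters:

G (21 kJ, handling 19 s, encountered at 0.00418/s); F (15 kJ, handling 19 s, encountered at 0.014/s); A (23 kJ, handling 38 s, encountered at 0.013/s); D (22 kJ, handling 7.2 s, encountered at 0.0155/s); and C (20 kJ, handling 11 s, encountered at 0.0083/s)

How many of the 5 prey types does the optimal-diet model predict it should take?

Profitabilities (E/h, kJ/s): D 3.06, C 1.82, G 1.11, F 0.789, A 0.605. Add prey in this order while the next type's profitability exceeds the intake rate on those already taken.
Rate on top 1: 0.3068. C: 1.82 > 0.3068 → include.
Rate on top 2: 0.4215. G: 1.11 > 0.4215 → include.
Rate on top 3: 0.4638. F: 0.789 > 0.4638 → include.
Rate on top 4: 0.5198. A: 0.605 > 0.5198 → include.
Optimal diet: D, C, G, F, A — 5 of 5 types.

5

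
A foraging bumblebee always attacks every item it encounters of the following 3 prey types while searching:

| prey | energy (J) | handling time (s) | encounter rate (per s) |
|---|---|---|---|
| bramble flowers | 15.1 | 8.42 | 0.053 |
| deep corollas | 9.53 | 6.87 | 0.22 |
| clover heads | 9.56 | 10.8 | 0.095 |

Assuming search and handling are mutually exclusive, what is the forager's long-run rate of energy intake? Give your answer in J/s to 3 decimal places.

R = Σλ_iE_i / (1 + Σλ_ih_i)
Numerator: 0.053×15.1 + 0.22×9.53 + 0.095×9.56 = 3.805
Denominator: 1 + 0.053×8.42 + 0.22×6.87 + 0.095×10.8 = 3.984
R = 3.805/3.984 = 0.9552 J/s

0.955 J/s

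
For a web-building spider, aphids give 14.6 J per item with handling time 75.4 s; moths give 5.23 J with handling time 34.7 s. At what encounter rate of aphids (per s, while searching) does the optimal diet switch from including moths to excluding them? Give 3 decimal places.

At the threshold, the rate on aphids alone equals the profitability of moths: λ·14.6/(1 + λ·75.4) = 5.23/34.7 = 0.1507.
Rearranging, λ(14.6 − 0.1507×75.4) = 0.1507, so λ = 0.1507/3.236 = 0.04658 per s.

0.047 per s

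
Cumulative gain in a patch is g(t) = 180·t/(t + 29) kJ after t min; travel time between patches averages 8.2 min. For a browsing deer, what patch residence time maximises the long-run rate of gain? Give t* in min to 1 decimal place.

15.4 min

By the marginal value theorem, leave when the instantaneous gain rate g'(t) equals the habitat-wide average g(t)/(T + t).
g'(t) = 180·29/(t + 29)². Setting 180·29/(t+29)² = 180t/[(t+29)(8.2+t)] gives 29(8.2+t) = t(t+29), so t² = 29×8.2 = 237.8.
t* = √237.8 = 15.42 min.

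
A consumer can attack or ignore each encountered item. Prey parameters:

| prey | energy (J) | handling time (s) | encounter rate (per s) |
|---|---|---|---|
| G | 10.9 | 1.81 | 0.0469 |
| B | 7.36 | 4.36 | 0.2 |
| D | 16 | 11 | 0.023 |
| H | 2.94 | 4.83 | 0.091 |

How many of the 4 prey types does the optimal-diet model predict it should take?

3

Profitabilities (E/h, J/s): G 6.02, B 1.69, D 1.45, H 0.609. Add prey in this order while the next type's profitability exceeds the intake rate on those already taken.
Rate on top 1: 0.4712. B: 1.69 > 0.4712 → include.
Rate on top 2: 1.013. D: 1.45 > 1.013 → include.
Rate on top 3: 1.064. H: 0.609 < 1.064 → exclude; stop.
Optimal diet: G, B, D — 3 of 4 types.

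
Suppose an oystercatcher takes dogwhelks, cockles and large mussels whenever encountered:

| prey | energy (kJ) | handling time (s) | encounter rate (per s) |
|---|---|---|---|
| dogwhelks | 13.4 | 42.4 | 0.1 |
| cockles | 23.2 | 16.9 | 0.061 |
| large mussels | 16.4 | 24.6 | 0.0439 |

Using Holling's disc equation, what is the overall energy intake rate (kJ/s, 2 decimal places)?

0.47 kJ/s

R = Σλ_iE_i / (1 + Σλ_ih_i)
Numerator: 0.1×13.4 + 0.061×23.2 + 0.0439×16.4 = 3.475
Denominator: 1 + 0.1×42.4 + 0.061×16.9 + 0.0439×24.6 = 7.351
R = 3.475/7.351 = 0.4728 kJ/s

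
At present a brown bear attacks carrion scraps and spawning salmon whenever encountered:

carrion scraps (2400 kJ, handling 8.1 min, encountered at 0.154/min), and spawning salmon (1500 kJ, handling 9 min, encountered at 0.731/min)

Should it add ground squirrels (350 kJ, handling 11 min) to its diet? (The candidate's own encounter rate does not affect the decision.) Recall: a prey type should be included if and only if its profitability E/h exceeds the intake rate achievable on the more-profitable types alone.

Current rate: (0.154×2400 + 0.731×1500)/(1 + 0.154×8.1 + 0.731×9) = 166.1 kJ/min.
Profitability of ground squirrels: 350/11 = 31.82 kJ/min.
Since 31.82 < R, time spent handling ground squirrels is better spent searching.

No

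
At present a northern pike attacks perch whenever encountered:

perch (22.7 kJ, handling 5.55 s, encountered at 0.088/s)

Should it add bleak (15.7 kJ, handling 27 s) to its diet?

No

Intake rate on the current diet: R = (0.088×22.7) / (1 + 0.088×5.55) = 1.998/1.488 = 1.342 kJ/s.
Profitability of bleak: 15.7/27 = 0.5815 kJ/s.
Since 0.5815 < R, time spent handling bleak is better spent searching.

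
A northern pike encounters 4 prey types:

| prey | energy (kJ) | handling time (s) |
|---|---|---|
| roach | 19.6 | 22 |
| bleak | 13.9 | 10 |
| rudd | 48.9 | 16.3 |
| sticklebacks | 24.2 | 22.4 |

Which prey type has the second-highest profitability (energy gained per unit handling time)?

bleak

In descending order of E/h:
rudd: 48.9/16.3 = 3 kJ/s
bleak: 13.9/10 = 1.39 kJ/s
sticklebacks: 24.2/22.4 = 1.08 kJ/s
roach: 19.6/22 = 0.891 kJ/s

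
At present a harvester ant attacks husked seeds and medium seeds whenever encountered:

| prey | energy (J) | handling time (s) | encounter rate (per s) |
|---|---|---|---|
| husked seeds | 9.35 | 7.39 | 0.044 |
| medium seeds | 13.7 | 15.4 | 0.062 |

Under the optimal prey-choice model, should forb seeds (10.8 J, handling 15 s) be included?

Current rate: (0.044×9.35 + 0.062×13.7)/(1 + 0.044×7.39 + 0.062×15.4) = 0.553 J/s.
forb seeds: E/h = 10.8/15 = 0.72 J/s.
0.72 > 0.553, so adding forb seeds raises the average — include it.

Yes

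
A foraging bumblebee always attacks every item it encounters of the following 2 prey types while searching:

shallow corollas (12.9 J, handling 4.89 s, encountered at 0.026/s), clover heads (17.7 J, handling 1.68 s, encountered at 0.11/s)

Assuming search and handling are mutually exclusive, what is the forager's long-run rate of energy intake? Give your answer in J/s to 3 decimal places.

Energy encountered per unit search time: 0.026×12.9 + 0.11×17.7 = 2.282 J/s.
Handling time per unit search time: 0.026×4.89 + 0.11×1.68 = 0.3119.
Rate = 2.282/(1 + 0.3119) = 1.74 J/s.

1.740 J/s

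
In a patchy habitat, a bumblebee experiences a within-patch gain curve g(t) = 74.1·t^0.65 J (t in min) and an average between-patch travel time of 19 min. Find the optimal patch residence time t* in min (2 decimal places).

By the marginal value theorem, leave when the instantaneous gain rate g'(t) equals the habitat-wide average g(t)/(T + t).
g'(t) = 0.65·74.1·t^-0.35. Setting 0.65·74.1·t^-0.35 = 74.1·t^0.65/(19+t) gives 0.65(19+t) = t, so 0.35·t = 0.65×19.
t* = 0.65×19/0.35 = 35.29 min.

35.29 min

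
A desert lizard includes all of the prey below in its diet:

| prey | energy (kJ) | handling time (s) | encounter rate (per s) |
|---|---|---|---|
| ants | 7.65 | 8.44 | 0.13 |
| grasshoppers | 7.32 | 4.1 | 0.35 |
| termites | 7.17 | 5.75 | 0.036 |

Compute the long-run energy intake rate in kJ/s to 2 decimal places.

R = (0.13×7.65 + 0.35×7.32 + 0.036×7.17) / (1 + 0.13×8.44 + 0.35×4.1 + 0.036×5.75) = 3.815/3.739 = 1.02 kJ/s.

1.02 kJ/s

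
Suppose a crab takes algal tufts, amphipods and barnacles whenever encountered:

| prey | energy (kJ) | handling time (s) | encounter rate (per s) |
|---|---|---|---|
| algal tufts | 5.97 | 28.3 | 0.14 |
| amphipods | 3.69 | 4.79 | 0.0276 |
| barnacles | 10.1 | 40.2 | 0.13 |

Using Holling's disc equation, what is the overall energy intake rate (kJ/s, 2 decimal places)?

R = Σλ_iE_i / (1 + Σλ_ih_i)
Numerator: 0.14×5.97 + 0.0276×3.69 + 0.13×10.1 = 2.251
Denominator: 1 + 0.14×28.3 + 0.0276×4.79 + 0.13×40.2 = 10.32
R = 2.251/10.32 = 0.2181 kJ/s

0.22 kJ/s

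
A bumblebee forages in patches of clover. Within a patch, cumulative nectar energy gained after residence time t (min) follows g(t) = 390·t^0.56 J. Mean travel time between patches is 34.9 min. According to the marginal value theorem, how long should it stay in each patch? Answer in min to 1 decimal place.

44.4 min

By the marginal value theorem, leave when the instantaneous gain rate g'(t) equals the habitat-wide average g(t)/(T + t).
g'(t) = 0.56·390·t^-0.44. Setting 0.56·390·t^-0.44 = 390·t^0.56/(34.9+t) gives 0.56(34.9+t) = t, so 0.44·t = 0.56×34.9.
t* = 0.56×34.9/0.44 = 44.42 min.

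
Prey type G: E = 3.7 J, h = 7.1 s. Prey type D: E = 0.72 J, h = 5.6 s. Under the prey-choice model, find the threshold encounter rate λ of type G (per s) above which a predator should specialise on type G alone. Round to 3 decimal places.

Drop type D once their profitability E₂/h₂ falls below the rate achievable on type G alone: E₂/h₂ = λE₁/(1 + λh₁).
Solve for λ: λE₁h₂ = E₂(1 + λh₁) → λ(E₁h₂ − E₂h₁) = E₂ → λ = E₂/(E₁h₂ − E₂h₁).
λ = 0.72/(3.7×5.6 − 0.72×7.1) = 0.72/15.61 = 0.04613 per s.

0.046 per s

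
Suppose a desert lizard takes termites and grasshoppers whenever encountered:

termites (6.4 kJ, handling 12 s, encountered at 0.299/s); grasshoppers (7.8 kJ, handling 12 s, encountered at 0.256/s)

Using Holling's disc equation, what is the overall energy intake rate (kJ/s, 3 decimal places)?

R = Σλ_iE_i / (1 + Σλ_ih_i)
Numerator: 0.299×6.4 + 0.256×7.8 = 3.91
Denominator: 1 + 0.299×12 + 0.256×12 = 7.66
R = 3.91/7.66 = 0.5105 kJ/s

0.510 kJ/s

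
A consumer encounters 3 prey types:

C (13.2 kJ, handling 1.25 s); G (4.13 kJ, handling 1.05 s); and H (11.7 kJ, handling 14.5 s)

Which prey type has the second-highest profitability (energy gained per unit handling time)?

G

In descending order of E/h:
C: 13.2/1.25 = 10.6 kJ/s
G: 4.13/1.05 = 3.93 kJ/s
H: 11.7/14.5 = 0.807 kJ/s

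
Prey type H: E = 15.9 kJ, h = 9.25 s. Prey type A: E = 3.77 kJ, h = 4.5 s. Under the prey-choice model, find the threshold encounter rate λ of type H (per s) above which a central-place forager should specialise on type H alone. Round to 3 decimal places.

The zero-one rule: include type A iff E₂/h₂ > λE₁/(1+λh₁). Equality gives the switch point.
λE₁h₂ = E₂ + λE₂h₁ ⇒ λ = E₂/(E₁h₂ − E₂h₁) = 3.77/(71.55 − 34.87) = 0.1028 per s.

0.103 per s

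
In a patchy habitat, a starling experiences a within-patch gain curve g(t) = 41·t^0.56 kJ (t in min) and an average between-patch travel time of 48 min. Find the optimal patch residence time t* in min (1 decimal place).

Maximise g(t)/(T+t): set derivative to zero → g'(t)(T+t) = g(t).
g'(t) = 0.56·41·t^-0.44. Setting 0.56·41·t^-0.44 = 41·t^0.56/(48+t) gives 0.56(48+t) = t, so 0.44·t = 0.56×48.
t* = 0.56×48/0.44 = 61.09 min.

61.1 min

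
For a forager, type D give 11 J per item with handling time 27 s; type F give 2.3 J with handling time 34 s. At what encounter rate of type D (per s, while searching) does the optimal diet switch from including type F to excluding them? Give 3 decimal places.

At the threshold, the rate on type D alone equals the profitability of type F: λ·11/(1 + λ·27) = 2.3/34 = 0.06765.
Rearranging, λ(11 − 0.06765×27) = 0.06765, so λ = 0.06765/9.174 = 0.007374 per s.

0.007 per s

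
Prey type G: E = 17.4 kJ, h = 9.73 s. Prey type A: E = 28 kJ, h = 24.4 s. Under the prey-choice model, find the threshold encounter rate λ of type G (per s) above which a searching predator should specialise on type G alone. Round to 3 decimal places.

0.184 per s

The zero-one rule: include type A iff E₂/h₂ > λE₁/(1+λh₁). Equality gives the switch point.
λE₁h₂ = E₂ + λE₂h₁ ⇒ λ = E₂/(E₁h₂ − E₂h₁) = 28/(424.6 − 272.4) = 0.1841 per s.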